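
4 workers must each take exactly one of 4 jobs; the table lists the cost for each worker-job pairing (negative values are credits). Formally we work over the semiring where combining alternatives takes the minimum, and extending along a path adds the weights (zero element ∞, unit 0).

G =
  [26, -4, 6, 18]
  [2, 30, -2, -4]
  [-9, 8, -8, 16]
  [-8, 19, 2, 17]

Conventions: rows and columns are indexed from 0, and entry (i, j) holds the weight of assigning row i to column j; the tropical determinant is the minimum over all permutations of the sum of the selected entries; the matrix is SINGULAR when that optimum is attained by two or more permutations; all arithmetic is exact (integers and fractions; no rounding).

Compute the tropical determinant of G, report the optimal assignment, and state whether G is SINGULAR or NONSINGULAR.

σ = (0, 1, 2, 3): 26 + 30 + (-8) + 17 = 65
σ = (0, 1, 3, 2): 26 + 30 + 16 + 2 = 74
σ = (0, 2, 1, 3): 26 + (-2) + 8 + 17 = 49
σ = (0, 2, 3, 1): 26 + (-2) + 16 + 19 = 59
σ = (0, 3, 1, 2): 26 + (-4) + 8 + 2 = 32
σ = (0, 3, 2, 1): 26 + (-4) + (-8) + 19 = 33
σ = (1, 0, 2, 3): (-4) + 2 + (-8) + 17 = 7
σ = (1, 0, 3, 2): (-4) + 2 + 16 + 2 = 16
σ = (1, 2, 0, 3): (-4) + (-2) + (-9) + 17 = 2
σ = (1, 2, 3, 0): (-4) + (-2) + 16 + (-8) = 2
σ = (1, 3, 0, 2): (-4) + (-4) + (-9) + 2 = -15
σ = (1, 3, 2, 0): (-4) + (-4) + (-8) + (-8) = -24
σ = (2, 0, 1, 3): 6 + 2 + 8 + 17 = 33
σ = (2, 0, 3, 1): 6 + 2 + 16 + 19 = 43
σ = (2, 1, 0, 3): 6 + 30 + (-9) + 17 = 44
σ = (2, 1, 3, 0): 6 + 30 + 16 + (-8) = 44
σ = (2, 3, 0, 1): 6 + (-4) + (-9) + 19 = 12
σ = (2, 3, 1, 0): 6 + (-4) + 8 + (-8) = 2
σ = (3, 0, 1, 2): 18 + 2 + 8 + 2 = 30
σ = (3, 0, 2, 1): 18 + 2 + (-8) + 19 = 31
σ = (3, 1, 0, 2): 18 + 30 + (-9) + 2 = 41
σ = (3, 1, 2, 0): 18 + 30 + (-8) + (-8) = 32
σ = (3, 2, 0, 1): 18 + (-2) + (-9) + 19 = 26
σ = (3, 2, 1, 0): 18 + (-2) + 8 + (-8) = 16
Optimal value attained by: σ = (1, 3, 2, 0).
Answer: det⊕(G) = -24; verdict: NONSINGULAR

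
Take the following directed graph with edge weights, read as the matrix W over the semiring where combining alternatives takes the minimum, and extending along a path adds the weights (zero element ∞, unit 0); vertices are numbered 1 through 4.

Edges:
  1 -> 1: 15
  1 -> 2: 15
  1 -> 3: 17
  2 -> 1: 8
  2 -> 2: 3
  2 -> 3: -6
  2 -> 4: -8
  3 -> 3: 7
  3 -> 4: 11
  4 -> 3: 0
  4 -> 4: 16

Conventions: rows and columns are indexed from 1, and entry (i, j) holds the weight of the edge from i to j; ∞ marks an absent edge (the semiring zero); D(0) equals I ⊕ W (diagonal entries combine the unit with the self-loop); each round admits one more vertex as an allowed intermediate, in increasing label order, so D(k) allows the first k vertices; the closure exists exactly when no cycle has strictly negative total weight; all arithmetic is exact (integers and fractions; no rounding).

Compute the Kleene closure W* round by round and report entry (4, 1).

D(0):
  [0, 15, 17, ∞]
  [8, 0, -6, -8]
  [∞, ∞, 0, 11]
  [∞, ∞, 0, 0]
D(1):
  [0, 15, 17, ∞]
  [8, 0, -6, -8]
  [∞, ∞, 0, 11]
  [∞, ∞, 0, 0]
D(2):
  [0, 15, 9, 7]
  [8, 0, -6, -8]
  [∞, ∞, 0, 11]
  [∞, ∞, 0, 0]
D(3):
  [0, 15, 9, 7]
  [8, 0, -6, -8]
  [∞, ∞, 0, 11]
  [∞, ∞, 0, 0]
D(4):
  [0, 15, 7, 7]
  [8, 0, -8, -8]
  [∞, ∞, 0, 11]
  [∞, ∞, 0, 0]
Answer: W*[4][1] = ∞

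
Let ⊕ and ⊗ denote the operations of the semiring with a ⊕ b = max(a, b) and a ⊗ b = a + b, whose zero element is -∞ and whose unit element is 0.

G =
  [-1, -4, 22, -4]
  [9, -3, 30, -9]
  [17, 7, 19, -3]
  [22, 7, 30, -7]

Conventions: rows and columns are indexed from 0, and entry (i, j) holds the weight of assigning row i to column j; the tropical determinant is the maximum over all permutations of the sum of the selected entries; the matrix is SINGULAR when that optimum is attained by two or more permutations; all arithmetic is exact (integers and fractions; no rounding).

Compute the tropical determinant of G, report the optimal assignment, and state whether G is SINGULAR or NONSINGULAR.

σ = (0, 1, 2, 3): (-1) + (-3) + 19 + (-7) = 8
σ = (0, 1, 3, 2): (-1) + (-3) + (-3) + 30 = 23
σ = (0, 2, 1, 3): (-1) + 30 + 7 + (-7) = 29
σ = (0, 2, 3, 1): (-1) + 30 + (-3) + 7 = 33
σ = (0, 3, 1, 2): (-1) + (-9) + 7 + 30 = 27
σ = (0, 3, 2, 1): (-1) + (-9) + 19 + 7 = 16
σ = (1, 0, 2, 3): (-4) + 9 + 19 + (-7) = 17
σ = (1, 0, 3, 2): (-4) + 9 + (-3) + 30 = 32
σ = (1, 2, 0, 3): (-4) + 30 + 17 + (-7) = 36
σ = (1, 2, 3, 0): (-4) + 30 + (-3) + 22 = 45
σ = (1, 3, 0, 2): (-4) + (-9) + 17 + 30 = 34
σ = (1, 3, 2, 0): (-4) + (-9) + 19 + 22 = 28
σ = (2, 0, 1, 3): 22 + 9 + 7 + (-7) = 31
σ = (2, 0, 3, 1): 22 + 9 + (-3) + 7 = 35
σ = (2, 1, 0, 3): 22 + (-3) + 17 + (-7) = 29
σ = (2, 1, 3, 0): 22 + (-3) + (-3) + 22 = 38
σ = (2, 3, 0, 1): 22 + (-9) + 17 + 7 = 37
σ = (2, 3, 1, 0): 22 + (-9) + 7 + 22 = 42
σ = (3, 0, 1, 2): (-4) + 9 + 7 + 30 = 42
σ = (3, 0, 2, 1): (-4) + 9 + 19 + 7 = 31
σ = (3, 1, 0, 2): (-4) + (-3) + 17 + 30 = 40
σ = (3, 1, 2, 0): (-4) + (-3) + 19 + 22 = 34
σ = (3, 2, 0, 1): (-4) + 30 + 17 + 7 = 50
σ = (3, 2, 1, 0): (-4) + 30 + 7 + 22 = 55
Optimal value attained by: σ = (3, 2, 1, 0).
Answer: det⊕(G) = 55; verdict: NONSINGULAR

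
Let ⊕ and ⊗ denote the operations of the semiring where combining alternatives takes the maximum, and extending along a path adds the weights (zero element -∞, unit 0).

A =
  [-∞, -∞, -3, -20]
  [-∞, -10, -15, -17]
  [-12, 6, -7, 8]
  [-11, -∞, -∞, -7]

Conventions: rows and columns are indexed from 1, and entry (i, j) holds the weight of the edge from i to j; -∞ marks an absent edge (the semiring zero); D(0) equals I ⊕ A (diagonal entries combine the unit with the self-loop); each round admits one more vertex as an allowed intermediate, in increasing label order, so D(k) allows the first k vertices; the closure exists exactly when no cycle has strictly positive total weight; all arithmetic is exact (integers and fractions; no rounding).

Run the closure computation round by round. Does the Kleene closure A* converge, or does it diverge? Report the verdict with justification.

D(0):
  [0, -∞, -3, -20]
  [-∞, 0, -15, -17]
  [-12, 6, 0, 8]
  [-11, -∞, -∞, 0]
D(1):
  [0, -∞, -3, -20]
  [-∞, 0, -15, -17]
  [-12, 6, 0, 8]
  [-11, -∞, -14, 0]
D(2):
  [0, -∞, -3, -20]
  [-∞, 0, -15, -17]
  [-12, 6, 0, 8]
  [-11, -∞, -14, 0]
D(3):
  [0, 3, -3, 5]
  [-27, 0, -15, -7]
  [-12, 6, 0, 8]
  [-11, -8, -14, 0]
D(4):
  [0, 3, -3, 5]
  [-18, 0, -15, -7]
  [-3, 6, 0, 8]
  [-11, -8, -14, 0]
Key observation: every diagonal entry stays at the unit through all rounds, so no improving cycle exists.
Answer: CONVERGES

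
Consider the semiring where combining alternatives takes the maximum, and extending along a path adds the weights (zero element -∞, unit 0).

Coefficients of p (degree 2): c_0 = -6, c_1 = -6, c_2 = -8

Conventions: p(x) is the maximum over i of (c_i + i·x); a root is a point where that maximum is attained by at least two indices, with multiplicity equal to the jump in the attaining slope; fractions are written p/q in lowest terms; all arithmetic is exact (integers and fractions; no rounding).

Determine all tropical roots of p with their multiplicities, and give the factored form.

hull edge (i=0, c=-6) to (i=1, c=-6): slope 0, span 1
hull edge (i=1, c=-6) to (i=2, c=-8): slope -2, span 1
Factored form: p(x) = -8 ⊗ (x ⊕ 0) ⊗ (x ⊕ 2)
Answer: roots = 0 (mult 1), 2 (mult 1)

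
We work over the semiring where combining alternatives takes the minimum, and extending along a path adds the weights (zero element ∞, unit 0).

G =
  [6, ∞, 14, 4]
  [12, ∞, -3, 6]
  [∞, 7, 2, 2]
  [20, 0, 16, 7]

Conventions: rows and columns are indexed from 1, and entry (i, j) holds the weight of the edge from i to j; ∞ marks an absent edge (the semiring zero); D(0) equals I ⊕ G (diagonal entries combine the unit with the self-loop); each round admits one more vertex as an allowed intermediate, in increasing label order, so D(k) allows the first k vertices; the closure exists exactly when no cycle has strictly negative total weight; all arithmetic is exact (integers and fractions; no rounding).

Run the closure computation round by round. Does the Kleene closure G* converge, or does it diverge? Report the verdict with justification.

D(0):
  [0, ∞, 14, 4]
  [12, 0, -3, 6]
  [∞, 7, 0, 2]
  [20, 0, 16, 0]
D(1):
  [0, ∞, 14, 4]
  [12, 0, -3, 6]
  [∞, 7, 0, 2]
  [20, 0, 16, 0]
D(2):
  [0, ∞, 14, 4]
  [12, 0, -3, 6]
  [19, 7, 0, 2]
  [12, 0, -3, 0]
Detection: at round 3, diagonal entry (4, 4) turns strictly negative.
Key observation: the cycle 4->2->3->4 has total weight 0 + (-3) + 2, which is strictly negative.
Answer: DIVERGES — negative cycle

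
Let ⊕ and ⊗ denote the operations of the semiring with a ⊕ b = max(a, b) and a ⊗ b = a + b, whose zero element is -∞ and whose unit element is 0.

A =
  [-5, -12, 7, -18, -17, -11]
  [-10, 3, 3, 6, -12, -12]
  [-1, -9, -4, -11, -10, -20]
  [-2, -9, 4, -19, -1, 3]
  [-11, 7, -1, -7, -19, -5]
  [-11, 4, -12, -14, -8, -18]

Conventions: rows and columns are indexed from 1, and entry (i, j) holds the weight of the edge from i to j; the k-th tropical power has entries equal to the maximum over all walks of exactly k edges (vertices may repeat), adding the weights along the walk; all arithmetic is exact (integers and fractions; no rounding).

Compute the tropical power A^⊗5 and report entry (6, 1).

A^⊗2:
  [6, -2, 3, -4, -3, -13]
  [4, 6, 10, 9, 5, 9]
  [-5, -3, 6, -3, -12, -8]
  [3, 7, 5, -3, -5, -6]
  [-2, 10, 10, 13, -5, -4]
  [-6, 7, 7, 10, -8, -8]
A^⊗3:
  [2, 4, 13, 4, -5, -1]
  [9, 13, 13, 12, 8, 12]
  [5, 0, 2, 3, -4, 0]
  [4, 10, 10, 13, -4, 0]
  [11, 13, 17, 16, 12, 16]
  [8, 10, 14, 13, 9, 13]
A^⊗4:
  [12, 7, 9, 10, 3, 7]
  [12, 16, 16, 19, 11, 15]
  [1, 4, 12, 6, 2, 6]
  [11, 13, 17, 16, 12, 16]
  [16, 20, 20, 19, 15, 19]
  [13, 17, 17, 16, 12, 16]
A^⊗5:
  [8, 11, 19, 13, 9, 13]
  [17, 19, 23, 22, 18, 22]
  [11, 10, 10, 10, 5, 9]
  [16, 20, 20, 19, 15, 19]
  [19, 23, 23, 26, 18, 22]
  [16, 20, 20, 23, 15, 19]
Key observation: the optimum is the walk 6->2->2->4->3->1, with weight 4 + 3 + 6 + 4 + (-1) = 16.
Optimal value attained by: walk 6->2->2->4->3->1.
Answer: (A^⊗5)[6][1] = 16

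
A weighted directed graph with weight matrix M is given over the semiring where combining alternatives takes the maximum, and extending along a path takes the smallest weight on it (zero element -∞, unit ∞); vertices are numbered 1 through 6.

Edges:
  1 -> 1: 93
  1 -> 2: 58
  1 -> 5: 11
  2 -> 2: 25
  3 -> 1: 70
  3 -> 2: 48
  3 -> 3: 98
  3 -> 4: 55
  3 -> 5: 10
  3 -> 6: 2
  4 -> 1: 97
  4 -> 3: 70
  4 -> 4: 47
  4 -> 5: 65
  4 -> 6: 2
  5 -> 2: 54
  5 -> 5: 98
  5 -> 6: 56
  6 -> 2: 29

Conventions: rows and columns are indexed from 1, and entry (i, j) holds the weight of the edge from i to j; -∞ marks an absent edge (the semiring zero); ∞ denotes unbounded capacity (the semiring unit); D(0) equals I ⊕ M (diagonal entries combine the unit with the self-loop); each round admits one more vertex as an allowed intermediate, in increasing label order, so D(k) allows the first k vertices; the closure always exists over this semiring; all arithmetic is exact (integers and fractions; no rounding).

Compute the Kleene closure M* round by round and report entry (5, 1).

D(0):
  [∞, 58, -∞, -∞, 11, -∞]
  [-∞, ∞, -∞, -∞, -∞, -∞]
  [70, 48, ∞, 55, 10, 2]
  [97, -∞, 70, ∞, 65, 2]
  [-∞, 54, -∞, -∞, ∞, 56]
  [-∞, 29, -∞, -∞, -∞, ∞]
D(1):
  [∞, 58, -∞, -∞, 11, -∞]
  [-∞, ∞, -∞, -∞, -∞, -∞]
  [70, 58, ∞, 55, 11, 2]
  [97, 58, 70, ∞, 65, 2]
  [-∞, 54, -∞, -∞, ∞, 56]
  [-∞, 29, -∞, -∞, -∞, ∞]
D(2):
  [∞, 58, -∞, -∞, 11, -∞]
  [-∞, ∞, -∞, -∞, -∞, -∞]
  [70, 58, ∞, 55, 11, 2]
  [97, 58, 70, ∞, 65, 2]
  [-∞, 54, -∞, -∞, ∞, 56]
  [-∞, 29, -∞, -∞, -∞, ∞]
D(3):
  [∞, 58, -∞, -∞, 11, -∞]
  [-∞, ∞, -∞, -∞, -∞, -∞]
  [70, 58, ∞, 55, 11, 2]
  [97, 58, 70, ∞, 65, 2]
  [-∞, 54, -∞, -∞, ∞, 56]
  [-∞, 29, -∞, -∞, -∞, ∞]
D(4):
  [∞, 58, -∞, -∞, 11, -∞]
  [-∞, ∞, -∞, -∞, -∞, -∞]
  [70, 58, ∞, 55, 55, 2]
  [97, 58, 70, ∞, 65, 2]
  [-∞, 54, -∞, -∞, ∞, 56]
  [-∞, 29, -∞, -∞, -∞, ∞]
D(5):
  [∞, 58, -∞, -∞, 11, 11]
  [-∞, ∞, -∞, -∞, -∞, -∞]
  [70, 58, ∞, 55, 55, 55]
  [97, 58, 70, ∞, 65, 56]
  [-∞, 54, -∞, -∞, ∞, 56]
  [-∞, 29, -∞, -∞, -∞, ∞]
D(6):
  [∞, 58, -∞, -∞, 11, 11]
  [-∞, ∞, -∞, -∞, -∞, -∞]
  [70, 58, ∞, 55, 55, 55]
  [97, 58, 70, ∞, 65, 56]
  [-∞, 54, -∞, -∞, ∞, 56]
  [-∞, 29, -∞, -∞, -∞, ∞]
Answer: M*[5][1] = -∞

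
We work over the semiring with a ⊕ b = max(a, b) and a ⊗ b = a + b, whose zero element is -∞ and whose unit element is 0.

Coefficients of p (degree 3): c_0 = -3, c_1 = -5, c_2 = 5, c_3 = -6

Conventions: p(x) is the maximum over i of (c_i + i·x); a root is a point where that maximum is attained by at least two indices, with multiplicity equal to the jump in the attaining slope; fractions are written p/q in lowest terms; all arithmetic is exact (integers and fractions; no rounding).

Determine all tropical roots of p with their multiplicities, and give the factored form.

hull edge (i=0, c=-3) to (i=2, c=5): slope 4, span 2
hull edge (i=2, c=5) to (i=3, c=-6): slope -11, span 1
Factored form: p(x) = -6 ⊗ (x ⊕ (-4)) ⊗ (x ⊕ (-4)) ⊗ (x ⊕ 11)
Answer: roots = -4 (mult 2), 11 (mult 1)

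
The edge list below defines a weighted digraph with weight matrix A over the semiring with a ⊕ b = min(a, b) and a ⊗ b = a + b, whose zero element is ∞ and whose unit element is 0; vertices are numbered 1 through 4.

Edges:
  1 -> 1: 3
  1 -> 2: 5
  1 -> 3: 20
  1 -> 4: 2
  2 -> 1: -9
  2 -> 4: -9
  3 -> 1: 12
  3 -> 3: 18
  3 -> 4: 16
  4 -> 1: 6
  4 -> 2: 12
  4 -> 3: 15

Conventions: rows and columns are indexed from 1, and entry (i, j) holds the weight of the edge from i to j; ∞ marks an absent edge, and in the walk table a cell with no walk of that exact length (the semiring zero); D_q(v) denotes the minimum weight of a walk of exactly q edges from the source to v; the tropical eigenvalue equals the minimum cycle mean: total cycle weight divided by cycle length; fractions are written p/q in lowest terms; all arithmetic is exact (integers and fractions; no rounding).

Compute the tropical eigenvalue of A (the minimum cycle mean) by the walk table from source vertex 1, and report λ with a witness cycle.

q=0: [0, ∞, ∞, ∞]
q=1: [3, 5, 20, 2]
q=2: [-4, 8, 17, -4]
q=3: [-1, 1, 11, -2]
q=4: [-8, 4, 13, -8]
Optimal cycle mean attained by: cycle 1->2->1, total 5 + (-9), length 2.
Answer: λ = -2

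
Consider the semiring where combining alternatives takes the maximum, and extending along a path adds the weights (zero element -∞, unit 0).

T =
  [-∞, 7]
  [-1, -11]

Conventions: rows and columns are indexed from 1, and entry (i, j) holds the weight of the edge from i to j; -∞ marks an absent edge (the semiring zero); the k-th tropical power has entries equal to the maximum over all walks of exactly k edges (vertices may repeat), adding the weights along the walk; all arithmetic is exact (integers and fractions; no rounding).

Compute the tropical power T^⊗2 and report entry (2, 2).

T^⊗2:
  [6, -4]
  [-12, 6]
Key observation: the optimum is the walk 2->1->2, with weight (-1) + 7 = 6.
Optimal value attained by: walk 2->1->2.
Answer: (T^⊗2)[2][2] = 6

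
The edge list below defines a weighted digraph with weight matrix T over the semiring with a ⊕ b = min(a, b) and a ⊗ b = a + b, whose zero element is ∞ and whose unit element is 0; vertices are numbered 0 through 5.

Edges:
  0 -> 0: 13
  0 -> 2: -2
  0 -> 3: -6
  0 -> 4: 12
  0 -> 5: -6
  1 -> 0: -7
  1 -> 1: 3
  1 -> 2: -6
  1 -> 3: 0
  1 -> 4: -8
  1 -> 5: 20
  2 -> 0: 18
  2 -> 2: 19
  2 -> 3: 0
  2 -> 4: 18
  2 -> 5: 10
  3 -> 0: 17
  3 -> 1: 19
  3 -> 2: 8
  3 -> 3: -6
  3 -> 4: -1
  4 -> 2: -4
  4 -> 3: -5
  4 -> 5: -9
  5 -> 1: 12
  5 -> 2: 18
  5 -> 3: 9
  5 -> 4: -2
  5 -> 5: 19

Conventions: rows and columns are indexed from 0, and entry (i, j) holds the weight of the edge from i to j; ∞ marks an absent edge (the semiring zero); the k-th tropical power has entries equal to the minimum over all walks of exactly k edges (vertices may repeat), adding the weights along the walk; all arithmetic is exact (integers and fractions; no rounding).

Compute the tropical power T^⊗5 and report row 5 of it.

T^⊗2:
  [11, 6, 2, -12, -8, 3]
  [-4, 6, -12, -13, -5, -17]
  [17, 19, 8, -6, -1, 9]
  [11, 13, -5, -12, -7, -10]
  [12, 3, 3, -11, -11, 6]
  [5, 15, -6, -7, 4, -11]
T^⊗3:
  [-1, 7, -12, -18, -13, -17]
  [-1, -5, -9, -19, -19, -14]
  [11, 13, -5, -12, -7, -10]
  [5, 2, -11, -18, -13, -16]
  [-4, 6, -15, -17, -12, -20]
  [8, 1, 0, -13, -13, -5]
T^⊗4:
  [-1, -5, -17, -24, -19, -22]
  [-12, -2, -23, -25, -20, -28]
  [5, 2, -11, -18, -13, -16]
  [-5, -4, -17, -24, -19, -22]
  [-1, -8, -16, -23, -22, -21]
  [-6, 4, -17, -19, -14, -22]
T^⊗5:
  [-12, -10, -23, -30, -25, -28]
  [-9, -16, -24, -31, -30, -29]
  [-5, -4, -17, -24, -19, -22]
  [-11, -10, -23, -30, -25, -28]
  [-15, -9, -26, -29, -24, -31]
  [-3, -10, -18, -25, -24, -23]
Answer: row 5 of T^⊗5 = [-3, -10, -18, -25, -24, -23]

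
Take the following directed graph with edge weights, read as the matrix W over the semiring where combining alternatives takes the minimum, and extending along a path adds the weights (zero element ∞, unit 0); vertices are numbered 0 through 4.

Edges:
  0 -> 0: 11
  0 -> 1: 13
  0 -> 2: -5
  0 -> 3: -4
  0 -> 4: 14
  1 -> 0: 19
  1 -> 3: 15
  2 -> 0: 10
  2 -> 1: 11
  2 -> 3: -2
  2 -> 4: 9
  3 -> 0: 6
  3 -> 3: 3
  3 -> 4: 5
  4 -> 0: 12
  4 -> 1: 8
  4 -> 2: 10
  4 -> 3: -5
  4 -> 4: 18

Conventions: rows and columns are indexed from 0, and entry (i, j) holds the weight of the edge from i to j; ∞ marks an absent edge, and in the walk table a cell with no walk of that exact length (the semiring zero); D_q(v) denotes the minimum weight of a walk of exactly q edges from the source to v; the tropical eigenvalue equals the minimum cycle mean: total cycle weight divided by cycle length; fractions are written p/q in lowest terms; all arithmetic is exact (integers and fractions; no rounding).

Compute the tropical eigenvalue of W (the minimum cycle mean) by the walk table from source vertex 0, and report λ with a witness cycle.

q=0: [0, ∞, ∞, ∞, ∞]
q=1: [11, 13, -5, -4, 14]
q=2: [2, 6, 6, -7, 1]
q=3: [-1, 9, -3, -4, -2]
q=4: [2, 6, -6, -7, 1]
q=5: [-1, 5, -3, -8, -2]
Optimal cycle mean attained by: cycle 0->2->3->0, total (-5) + (-2) + 6, length 3.
Answer: λ = -1/3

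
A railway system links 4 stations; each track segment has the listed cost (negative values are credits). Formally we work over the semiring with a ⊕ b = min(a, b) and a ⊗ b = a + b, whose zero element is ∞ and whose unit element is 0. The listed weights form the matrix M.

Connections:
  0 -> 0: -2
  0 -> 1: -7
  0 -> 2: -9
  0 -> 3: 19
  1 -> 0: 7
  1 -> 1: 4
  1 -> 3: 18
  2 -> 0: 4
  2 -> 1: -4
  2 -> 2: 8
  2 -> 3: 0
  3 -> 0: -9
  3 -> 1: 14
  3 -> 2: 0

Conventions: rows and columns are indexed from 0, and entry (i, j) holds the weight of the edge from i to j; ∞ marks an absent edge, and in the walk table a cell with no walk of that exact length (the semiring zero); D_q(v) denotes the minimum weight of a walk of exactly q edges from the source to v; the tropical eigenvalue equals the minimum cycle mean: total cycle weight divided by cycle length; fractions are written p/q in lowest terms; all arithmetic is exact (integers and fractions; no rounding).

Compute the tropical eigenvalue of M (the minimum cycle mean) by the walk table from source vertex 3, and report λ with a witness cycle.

q=0: [∞, ∞, ∞, 0]
q=1: [-9, 14, 0, ∞]
q=2: [-11, -16, -18, 0]
q=3: [-14, -22, -20, -18]
q=4: [-27, -24, -23, -20]
Optimal cycle mean attained by: cycle 0->2->3->0, total (-9) + 0 + (-9), length 3.
Answer: λ = -6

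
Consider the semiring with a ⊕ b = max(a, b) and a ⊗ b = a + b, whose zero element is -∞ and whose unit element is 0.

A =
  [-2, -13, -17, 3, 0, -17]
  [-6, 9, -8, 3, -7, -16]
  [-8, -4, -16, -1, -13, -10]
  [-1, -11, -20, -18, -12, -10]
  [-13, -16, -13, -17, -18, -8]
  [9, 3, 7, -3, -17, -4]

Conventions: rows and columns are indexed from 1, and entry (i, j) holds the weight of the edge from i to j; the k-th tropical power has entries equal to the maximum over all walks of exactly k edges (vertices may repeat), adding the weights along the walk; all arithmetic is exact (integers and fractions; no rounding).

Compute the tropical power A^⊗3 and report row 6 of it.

A^⊗2:
  [2, -4, -10, 1, -2, -7]
  [3, 18, 1, 12, 2, -7]
  [-1, 5, -3, -1, -8, -11]
  [-1, -2, -3, 2, -1, -14]
  [1, -5, -1, -10, -13, -12]
  [7, 12, 3, 12, 9, -3]
A^⊗3:
  [2, 5, 0, 5, 2, -9]
  [12, 27, 10, 21, 11, 2]
  [-1, 14, -3, 8, -1, -11]
  [1, 7, -7, 2, -1, -8]
  [-1, 4, -5, 4, 1, -11]
  [11, 21, 4, 15, 7, 2]
Answer: row 6 of A^⊗3 = [11, 21, 4, 15, 7, 2]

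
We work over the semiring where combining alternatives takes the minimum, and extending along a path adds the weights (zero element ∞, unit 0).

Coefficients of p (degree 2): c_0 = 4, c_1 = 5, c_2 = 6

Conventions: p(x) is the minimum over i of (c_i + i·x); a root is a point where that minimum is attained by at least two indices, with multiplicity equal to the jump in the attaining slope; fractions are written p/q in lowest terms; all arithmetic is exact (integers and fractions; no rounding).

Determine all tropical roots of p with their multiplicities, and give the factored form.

hull edge (i=0, c=4) to (i=2, c=6): slope 1, span 2
Factored form: p(x) = 6 ⊗ (x ⊕ (-1)) ⊗ (x ⊕ (-1))
Answer: roots = -1 (mult 2)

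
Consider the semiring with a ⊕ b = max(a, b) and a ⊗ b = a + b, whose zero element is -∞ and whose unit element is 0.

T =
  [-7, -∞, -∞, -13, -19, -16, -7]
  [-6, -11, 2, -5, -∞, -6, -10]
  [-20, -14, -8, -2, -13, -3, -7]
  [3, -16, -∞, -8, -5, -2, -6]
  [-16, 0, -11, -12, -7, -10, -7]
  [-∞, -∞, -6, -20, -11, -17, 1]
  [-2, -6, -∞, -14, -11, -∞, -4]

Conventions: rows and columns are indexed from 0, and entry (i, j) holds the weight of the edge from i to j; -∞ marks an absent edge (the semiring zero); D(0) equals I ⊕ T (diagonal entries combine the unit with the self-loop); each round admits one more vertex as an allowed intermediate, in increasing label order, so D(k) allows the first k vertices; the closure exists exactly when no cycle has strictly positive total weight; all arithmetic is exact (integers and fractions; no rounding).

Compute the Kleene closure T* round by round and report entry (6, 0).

D(0):
  [0, -∞, -∞, -13, -19, -16, -7]
  [-6, 0, 2, -5, -∞, -6, -10]
  [-20, -14, 0, -2, -13, -3, -7]
  [3, -16, -∞, 0, -5, -2, -6]
  [-16, 0, -11, -12, 0, -10, -7]
  [-∞, -∞, -6, -20, -11, 0, 1]
  [-2, -6, -∞, -14, -11, -∞, 0]
D(1):
  [0, -∞, -∞, -13, -19, -16, -7]
  [-6, 0, 2, -5, -25, -6, -10]
  [-20, -14, 0, -2, -13, -3, -7]
  [3, -16, -∞, 0, -5, -2, -4]
  [-16, 0, -11, -12, 0, -10, -7]
  [-∞, -∞, -6, -20, -11, 0, 1]
  [-2, -6, -∞, -14, -11, -18, 0]
D(2):
  [0, -∞, -∞, -13, -19, -16, -7]
  [-6, 0, 2, -5, -25, -6, -10]
  [-20, -14, 0, -2, -13, -3, -7]
  [3, -16, -14, 0, -5, -2, -4]
  [-6, 0, 2, -5, 0, -6, -7]
  [-∞, -∞, -6, -20, -11, 0, 1]
  [-2, -6, -4, -11, -11, -12, 0]
D(3):
  [0, -∞, -∞, -13, -19, -16, -7]
  [-6, 0, 2, 0, -11, -1, -5]
  [-20, -14, 0, -2, -13, -3, -7]
  [3, -16, -14, 0, -5, -2, -4]
  [-6, 0, 2, 0, 0, -1, -5]
  [-26, -20, -6, -8, -11, 0, 1]
  [-2, -6, -4, -6, -11, -7, 0]
D(4):
  [0, -29, -27, -13, -18, -15, -7]
  [3, 0, 2, 0, -5, -1, -4]
  [1, -14, 0, -2, -7, -3, -6]
  [3, -16, -14, 0, -5, -2, -4]
  [3, 0, 2, 0, 0, -1, -4]
  [-5, -20, -6, -8, -11, 0, 1]
  [-2, -6, -4, -6, -11, -7, 0]
D(5):
  [0, -18, -16, -13, -18, -15, -7]
  [3, 0, 2, 0, -5, -1, -4]
  [1, -7, 0, -2, -7, -3, -6]
  [3, -5, -3, 0, -5, -2, -4]
  [3, 0, 2, 0, 0, -1, -4]
  [-5, -11, -6, -8, -11, 0, 1]
  [-2, -6, -4, -6, -11, -7, 0]
D(6):
  [0, -18, -16, -13, -18, -15, -7]
  [3, 0, 2, 0, -5, -1, 0]
  [1, -7, 0, -2, -7, -3, -2]
  [3, -5, -3, 0, -5, -2, -1]
  [3, 0, 2, 0, 0, -1, 0]
  [-5, -11, -6, -8, -11, 0, 1]
  [-2, -6, -4, -6, -11, -7, 0]
D(7):
  [0, -13, -11, -13, -18, -14, -7]
  [3, 0, 2, 0, -5, -1, 0]
  [1, -7, 0, -2, -7, -3, -2]
  [3, -5, -3, 0, -5, -2, -1]
  [3, 0, 2, 0, 0, -1, 0]
  [-1, -5, -3, -5, -10, 0, 1]
  [-2, -6, -4, -6, -11, -7, 0]
Answer: T*[6][0] = -2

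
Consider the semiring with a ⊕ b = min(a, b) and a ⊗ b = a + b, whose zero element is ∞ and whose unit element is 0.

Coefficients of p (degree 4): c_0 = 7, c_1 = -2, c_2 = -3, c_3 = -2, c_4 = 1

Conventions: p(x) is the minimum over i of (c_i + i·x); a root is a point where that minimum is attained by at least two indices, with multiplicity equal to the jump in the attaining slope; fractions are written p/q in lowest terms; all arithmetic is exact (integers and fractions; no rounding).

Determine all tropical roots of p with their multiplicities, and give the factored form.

hull edge (i=0, c=7) to (i=1, c=-2): slope -9, span 1
hull edge (i=1, c=-2) to (i=2, c=-3): slope -1, span 1
hull edge (i=2, c=-3) to (i=3, c=-2): slope 1, span 1
hull edge (i=3, c=-2) to (i=4, c=1): slope 3, span 1
Factored form: p(x) = 1 ⊗ (x ⊕ (-3)) ⊗ (x ⊕ (-1)) ⊗ (x ⊕ 1) ⊗ (x ⊕ 9)
Answer: roots = -3 (mult 1), -1 (mult 1), 1 (mult 1), 9 (mult 1)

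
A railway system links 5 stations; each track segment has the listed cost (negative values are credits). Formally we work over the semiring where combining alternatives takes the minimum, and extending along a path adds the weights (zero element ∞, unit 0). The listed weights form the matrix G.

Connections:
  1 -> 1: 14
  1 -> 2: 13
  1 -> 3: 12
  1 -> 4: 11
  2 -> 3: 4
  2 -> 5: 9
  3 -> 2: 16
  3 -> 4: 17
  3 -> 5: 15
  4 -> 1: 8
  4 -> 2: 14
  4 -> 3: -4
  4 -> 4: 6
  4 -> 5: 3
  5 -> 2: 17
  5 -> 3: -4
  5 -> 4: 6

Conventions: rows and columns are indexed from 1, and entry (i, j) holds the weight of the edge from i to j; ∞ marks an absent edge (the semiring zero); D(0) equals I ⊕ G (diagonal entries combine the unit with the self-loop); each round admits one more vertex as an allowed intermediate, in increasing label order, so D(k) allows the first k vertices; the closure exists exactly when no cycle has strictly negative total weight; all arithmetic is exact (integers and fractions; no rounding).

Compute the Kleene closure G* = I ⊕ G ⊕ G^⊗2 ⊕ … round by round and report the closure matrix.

D(0):
  [0, 13, 12, 11, ∞]
  [∞, 0, 4, ∞, 9]
  [∞, 16, 0, 17, 15]
  [8, 14, -4, 0, 3]
  [∞, 17, -4, 6, 0]
D(1):
  [0, 13, 12, 11, ∞]
  [∞, 0, 4, ∞, 9]
  [∞, 16, 0, 17, 15]
  [8, 14, -4, 0, 3]
  [∞, 17, -4, 6, 0]
D(2):
  [0, 13, 12, 11, 22]
  [∞, 0, 4, ∞, 9]
  [∞, 16, 0, 17, 15]
  [8, 14, -4, 0, 3]
  [∞, 17, -4, 6, 0]
D(3):
  [0, 13, 12, 11, 22]
  [∞, 0, 4, 21, 9]
  [∞, 16, 0, 17, 15]
  [8, 12, -4, 0, 3]
  [∞, 12, -4, 6, 0]
D(4):
  [0, 13, 7, 11, 14]
  [29, 0, 4, 21, 9]
  [25, 16, 0, 17, 15]
  [8, 12, -4, 0, 3]
  [14, 12, -4, 6, 0]
D(5):
  [0, 13, 7, 11, 14]
  [23, 0, 4, 15, 9]
  [25, 16, 0, 17, 15]
  [8, 12, -4, 0, 3]
  [14, 12, -4, 6, 0]
Answer: G* = [[0, 13, 7, 11, 14], [23, 0, 4, 15, 9], [25, 16, 0, 17, 15], [8, 12, -4, 0, 3], [14, 12, -4, 6, 0]]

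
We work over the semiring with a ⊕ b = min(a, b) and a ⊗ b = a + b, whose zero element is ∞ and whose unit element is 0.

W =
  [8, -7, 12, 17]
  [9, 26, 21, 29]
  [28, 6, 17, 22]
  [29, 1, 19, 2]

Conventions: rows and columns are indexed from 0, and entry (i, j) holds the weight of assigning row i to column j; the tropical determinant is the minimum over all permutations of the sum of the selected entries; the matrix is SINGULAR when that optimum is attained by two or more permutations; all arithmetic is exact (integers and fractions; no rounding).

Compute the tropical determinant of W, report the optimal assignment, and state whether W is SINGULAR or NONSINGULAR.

σ = (0, 1, 2, 3): 8 + 26 + 17 + 2 = 53
σ = (0, 1, 3, 2): 8 + 26 + 22 + 19 = 75
σ = (0, 2, 1, 3): 8 + 21 + 6 + 2 = 37
σ = (0, 2, 3, 1): 8 + 21 + 22 + 1 = 52
σ = (0, 3, 1, 2): 8 + 29 + 6 + 19 = 62
σ = (0, 3, 2, 1): 8 + 29 + 17 + 1 = 55
σ = (1, 0, 2, 3): (-7) + 9 + 17 + 2 = 21
σ = (1, 0, 3, 2): (-7) + 9 + 22 + 19 = 43
σ = (1, 2, 0, 3): (-7) + 21 + 28 + 2 = 44
σ = (1, 2, 3, 0): (-7) + 21 + 22 + 29 = 65
σ = (1, 3, 0, 2): (-7) + 29 + 28 + 19 = 69
σ = (1, 3, 2, 0): (-7) + 29 + 17 + 29 = 68
σ = (2, 0, 1, 3): 12 + 9 + 6 + 2 = 29
σ = (2, 0, 3, 1): 12 + 9 + 22 + 1 = 44
σ = (2, 1, 0, 3): 12 + 26 + 28 + 2 = 68
σ = (2, 1, 3, 0): 12 + 26 + 22 + 29 = 89
σ = (2, 3, 0, 1): 12 + 29 + 28 + 1 = 70
σ = (2, 3, 1, 0): 12 + 29 + 6 + 29 = 76
σ = (3, 0, 1, 2): 17 + 9 + 6 + 19 = 51
σ = (3, 0, 2, 1): 17 + 9 + 17 + 1 = 44
σ = (3, 1, 0, 2): 17 + 26 + 28 + 19 = 90
σ = (3, 1, 2, 0): 17 + 26 + 17 + 29 = 89
σ = (3, 2, 0, 1): 17 + 21 + 28 + 1 = 67
σ = (3, 2, 1, 0): 17 + 21 + 6 + 29 = 73
Optimal value attained by: σ = (1, 0, 2, 3).
Answer: det⊕(W) = 21; verdict: NONSINGULAR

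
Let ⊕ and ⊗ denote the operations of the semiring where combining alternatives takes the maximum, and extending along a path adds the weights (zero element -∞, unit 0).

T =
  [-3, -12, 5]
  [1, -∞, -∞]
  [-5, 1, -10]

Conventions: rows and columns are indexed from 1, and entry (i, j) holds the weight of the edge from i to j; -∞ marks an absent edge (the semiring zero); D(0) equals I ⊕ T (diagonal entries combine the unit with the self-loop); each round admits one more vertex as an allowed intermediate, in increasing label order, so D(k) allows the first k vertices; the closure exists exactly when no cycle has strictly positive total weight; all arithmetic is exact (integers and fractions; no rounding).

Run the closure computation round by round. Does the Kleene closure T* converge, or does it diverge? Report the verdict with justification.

D(0):
  [0, -12, 5]
  [1, 0, -∞]
  [-5, 1, 0]
D(1):
  [0, -12, 5]
  [1, 0, 6]
  [-5, 1, 0]
Detection: at round 2, diagonal entry (3, 3) turns strictly positive.
Key observation: the cycle 3->2->1->3 has total weight 1 + 1 + 5, which is strictly positive.
Answer: DIVERGES — positive cycle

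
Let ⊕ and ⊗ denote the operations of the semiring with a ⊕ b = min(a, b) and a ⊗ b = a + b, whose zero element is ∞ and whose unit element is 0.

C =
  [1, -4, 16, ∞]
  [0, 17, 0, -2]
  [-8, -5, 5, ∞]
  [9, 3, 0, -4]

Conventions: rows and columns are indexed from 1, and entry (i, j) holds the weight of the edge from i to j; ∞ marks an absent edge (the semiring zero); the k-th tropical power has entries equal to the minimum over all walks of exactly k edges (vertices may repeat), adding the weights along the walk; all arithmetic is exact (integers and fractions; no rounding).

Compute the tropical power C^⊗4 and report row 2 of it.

C^⊗2:
  [-4, -3, -4, -6]
  [-8, -5, -2, -6]
  [-7, -12, -5, -7]
  [-8, -5, -4, -8]
C^⊗3:
  [-12, -9, -6, -10]
  [-10, -12, -6, -10]
  [-13, -11, -12, -14]
  [-12, -12, -8, -12]
C^⊗4:
  [-14, -16, -10, -14]
  [-14, -14, -12, -14]
  [-20, -17, -14, -18]
  [-16, -16, -12, -16]
Answer: row 2 of C^⊗4 = [-14, -14, -12, -14]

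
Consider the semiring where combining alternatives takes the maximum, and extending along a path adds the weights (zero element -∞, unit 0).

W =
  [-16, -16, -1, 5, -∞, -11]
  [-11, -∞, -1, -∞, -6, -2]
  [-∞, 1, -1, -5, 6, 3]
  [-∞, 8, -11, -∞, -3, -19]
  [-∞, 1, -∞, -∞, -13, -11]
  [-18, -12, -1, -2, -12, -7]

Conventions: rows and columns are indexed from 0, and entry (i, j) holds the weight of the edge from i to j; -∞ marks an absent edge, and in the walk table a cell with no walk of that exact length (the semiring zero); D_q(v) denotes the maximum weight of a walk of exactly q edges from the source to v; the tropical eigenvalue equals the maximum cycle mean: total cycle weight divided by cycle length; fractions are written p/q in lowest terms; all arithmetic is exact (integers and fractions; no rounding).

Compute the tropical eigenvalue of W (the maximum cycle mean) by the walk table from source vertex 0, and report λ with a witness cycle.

q=0: [0, -∞, -∞, -∞, -∞, -∞]
q=1: [-16, -16, -1, 5, -∞, -11]
q=2: [-27, 13, -2, -6, 5, 2]
q=3: [2, 6, 12, 0, 7, 11]
q=4: [-5, 13, 11, 9, 18, 15]
q=5: [2, 19, 14, 13, 17, 14]
q=6: [8, 21, 18, 12, 20, 17]
Optimal cycle mean attained by: cycle 1->2->4->1, total (-1) + 6 + 1, length 3.
Answer: λ = 2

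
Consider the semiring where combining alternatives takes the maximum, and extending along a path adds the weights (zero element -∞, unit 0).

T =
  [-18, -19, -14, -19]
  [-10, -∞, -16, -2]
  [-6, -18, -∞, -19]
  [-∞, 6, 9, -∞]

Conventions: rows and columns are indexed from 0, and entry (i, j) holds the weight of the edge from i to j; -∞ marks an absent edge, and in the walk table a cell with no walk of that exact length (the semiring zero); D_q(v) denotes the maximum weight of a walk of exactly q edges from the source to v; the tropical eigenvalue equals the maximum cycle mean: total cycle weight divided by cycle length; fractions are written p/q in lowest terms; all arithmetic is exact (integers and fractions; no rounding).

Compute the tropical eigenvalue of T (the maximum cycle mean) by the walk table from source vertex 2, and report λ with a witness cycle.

q=0: [-∞, -∞, 0, -∞]
q=1: [-6, -18, -∞, -19]
q=2: [-24, -13, -10, -20]
q=3: [-16, -14, -11, -15]
q=4: [-17, -9, -6, -16]
Optimal cycle mean attained by: cycle 1->3->1, total (-2) + 6, length 2.
Answer: λ = 2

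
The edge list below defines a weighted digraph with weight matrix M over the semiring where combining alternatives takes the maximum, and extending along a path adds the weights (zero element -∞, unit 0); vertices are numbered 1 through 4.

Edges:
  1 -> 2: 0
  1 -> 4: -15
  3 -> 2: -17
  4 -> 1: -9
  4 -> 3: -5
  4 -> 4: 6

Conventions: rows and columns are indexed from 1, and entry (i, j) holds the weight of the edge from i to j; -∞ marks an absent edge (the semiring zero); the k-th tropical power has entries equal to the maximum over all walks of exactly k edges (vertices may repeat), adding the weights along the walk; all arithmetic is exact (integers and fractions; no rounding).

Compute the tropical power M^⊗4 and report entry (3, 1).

M^⊗2:
  [-24, -∞, -20, -9]
  [-∞, -∞, -∞, -∞]
  [-∞, -∞, -∞, -∞]
  [-3, -9, 1, 12]
M^⊗3:
  [-18, -24, -14, -3]
  [-∞, -∞, -∞, -∞]
  [-∞, -∞, -∞, -∞]
  [3, -3, 7, 18]
M^⊗4:
  [-12, -18, -8, 3]
  [-∞, -∞, -∞, -∞]
  [-∞, -∞, -∞, -∞]
  [9, 3, 13, 24]
Key observation: no walk of exactly 4 edges connects these vertices, so the entry is the semiring zero.
Answer: (M^⊗4)[3][1] = -∞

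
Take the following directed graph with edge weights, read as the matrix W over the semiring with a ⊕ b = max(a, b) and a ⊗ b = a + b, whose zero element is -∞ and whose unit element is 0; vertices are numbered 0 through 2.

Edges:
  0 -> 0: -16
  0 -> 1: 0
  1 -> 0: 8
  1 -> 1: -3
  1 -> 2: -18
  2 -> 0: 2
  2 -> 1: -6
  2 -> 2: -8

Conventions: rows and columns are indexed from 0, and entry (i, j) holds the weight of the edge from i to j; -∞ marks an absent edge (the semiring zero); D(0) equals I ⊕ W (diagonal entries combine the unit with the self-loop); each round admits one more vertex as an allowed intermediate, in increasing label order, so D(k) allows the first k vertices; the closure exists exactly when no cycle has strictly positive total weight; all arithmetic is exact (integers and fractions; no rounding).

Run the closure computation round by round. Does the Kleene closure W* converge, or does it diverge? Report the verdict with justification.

D(0):
  [0, 0, -∞]
  [8, 0, -18]
  [2, -6, 0]
Detection: at round 1, diagonal entry (1, 1) turns strictly positive.
Key observation: the cycle 1->0->1 has total weight 8 + 0, which is strictly positive.
Answer: DIVERGES — positive cycle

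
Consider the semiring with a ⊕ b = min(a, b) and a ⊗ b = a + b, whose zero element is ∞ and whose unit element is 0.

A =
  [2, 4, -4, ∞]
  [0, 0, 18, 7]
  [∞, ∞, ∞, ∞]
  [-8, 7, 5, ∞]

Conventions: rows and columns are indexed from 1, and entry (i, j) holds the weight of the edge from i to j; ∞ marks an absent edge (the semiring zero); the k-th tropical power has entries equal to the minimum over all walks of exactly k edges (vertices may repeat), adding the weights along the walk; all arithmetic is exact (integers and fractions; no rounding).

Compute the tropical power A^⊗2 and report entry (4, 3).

A^⊗2:
  [4, 4, -2, 11]
  [-1, 0, -4, 7]
  [∞, ∞, ∞, ∞]
  [-6, -4, -12, 14]
Key observation: the optimum is the walk 4->1->3, with weight (-8) + (-4) = -12.
Optimal value attained by: walk 4->1->3.
Answer: (A^⊗2)[4][3] = -12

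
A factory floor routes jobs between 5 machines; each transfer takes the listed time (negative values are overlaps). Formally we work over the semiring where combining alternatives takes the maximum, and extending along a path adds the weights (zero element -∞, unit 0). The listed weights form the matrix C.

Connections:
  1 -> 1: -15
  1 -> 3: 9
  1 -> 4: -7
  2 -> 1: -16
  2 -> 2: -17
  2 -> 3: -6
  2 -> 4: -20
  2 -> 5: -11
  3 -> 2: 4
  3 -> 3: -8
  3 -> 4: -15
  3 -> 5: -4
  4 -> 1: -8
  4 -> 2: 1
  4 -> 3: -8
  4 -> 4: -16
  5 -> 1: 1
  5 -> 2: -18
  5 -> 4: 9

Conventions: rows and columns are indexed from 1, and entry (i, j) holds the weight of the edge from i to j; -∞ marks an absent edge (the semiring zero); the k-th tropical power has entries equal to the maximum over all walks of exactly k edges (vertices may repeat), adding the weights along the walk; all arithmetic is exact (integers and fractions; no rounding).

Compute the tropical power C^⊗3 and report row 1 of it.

C^⊗2:
  [-15, 13, 1, -6, 5]
  [-10, -2, -7, -2, -10]
  [-3, -4, -2, 5, -7]
  [-15, -4, 1, -15, -10]
  [1, 10, 10, -6, -29]
C^⊗3:
  [6, 5, 7, 14, 2]
  [-9, -1, -1, -1, -11]
  [-3, 6, 6, 2, -6]
  [-9, 5, -6, -1, -3]
  [-6, 14, 10, -5, 6]
Answer: row 1 of C^⊗3 = [6, 5, 7, 14, 2]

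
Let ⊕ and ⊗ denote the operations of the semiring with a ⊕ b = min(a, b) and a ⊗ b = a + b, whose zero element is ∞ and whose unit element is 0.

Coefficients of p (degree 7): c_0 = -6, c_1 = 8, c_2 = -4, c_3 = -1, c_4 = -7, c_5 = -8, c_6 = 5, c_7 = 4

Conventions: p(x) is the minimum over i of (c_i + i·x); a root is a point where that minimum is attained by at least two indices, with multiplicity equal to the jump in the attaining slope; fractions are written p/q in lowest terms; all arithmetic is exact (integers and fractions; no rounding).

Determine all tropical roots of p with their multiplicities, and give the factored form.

hull edge (i=0, c=-6) to (i=5, c=-8): slope -2/5, span 5
hull edge (i=5, c=-8) to (i=7, c=4): slope 6, span 2
Factored form: p(x) = 4 ⊗ (x ⊕ (-6)) ⊗ (x ⊕ (-6)) ⊗ (x ⊕ 2/5) ⊗ (x ⊕ 2/5) ⊗ (x ⊕ 2/5) ⊗ (x ⊕ 2/5) ⊗ (x ⊕ 2/5)
Answer: roots = -6 (mult 2), 2/5 (mult 5)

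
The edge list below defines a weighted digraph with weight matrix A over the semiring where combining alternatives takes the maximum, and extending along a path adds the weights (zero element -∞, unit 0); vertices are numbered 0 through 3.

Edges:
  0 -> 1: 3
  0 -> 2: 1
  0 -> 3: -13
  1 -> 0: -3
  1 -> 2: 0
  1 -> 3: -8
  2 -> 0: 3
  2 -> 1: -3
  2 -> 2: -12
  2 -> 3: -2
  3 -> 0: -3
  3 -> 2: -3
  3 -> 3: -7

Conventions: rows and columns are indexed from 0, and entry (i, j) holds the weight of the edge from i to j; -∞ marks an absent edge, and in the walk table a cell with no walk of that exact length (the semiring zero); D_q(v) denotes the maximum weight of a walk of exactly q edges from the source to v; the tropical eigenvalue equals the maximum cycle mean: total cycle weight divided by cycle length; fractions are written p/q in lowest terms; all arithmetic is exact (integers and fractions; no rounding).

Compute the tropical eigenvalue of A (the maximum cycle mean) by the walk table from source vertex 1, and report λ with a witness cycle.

q=0: [-∞, 0, -∞, -∞]
q=1: [-3, -∞, 0, -8]
q=2: [3, 0, -2, -2]
q=3: [1, 6, 4, -4]
q=4: [7, 4, 6, 2]
Optimal cycle mean attained by: cycle 0->1->2->0, total 3 + 0 + 3, length 3.
Answer: λ = 2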